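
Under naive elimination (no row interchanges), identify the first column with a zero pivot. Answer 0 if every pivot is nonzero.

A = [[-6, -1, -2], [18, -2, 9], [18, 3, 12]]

first zero-pivot column = 0

Naive forward elimination:
R2 <- R2 - (-3)*R1:  [  0  -5   3 ]
R3 <- R3 - (-3)*R1:  [ 0  0  6 ]
All pivots nonzero; naive elimination completes without hitting a zero pivot.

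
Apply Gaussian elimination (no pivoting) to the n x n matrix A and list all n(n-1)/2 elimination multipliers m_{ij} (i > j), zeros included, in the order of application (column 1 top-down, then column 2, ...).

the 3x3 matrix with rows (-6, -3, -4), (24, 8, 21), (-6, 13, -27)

multipliers: -4, 1, -4

Forward elimination:
R2 <- R2 - (-4)*R1:  [  0  -4   5 ]
R3 <- R3 - (1)*R1:  [   0   16  -23 ]
R3 <- R3 - (-4)*R2:  [  0   0  -3 ]
Multipliers (in order of application): m_{21} = -4, m_{31} = 1, m_{32} = -4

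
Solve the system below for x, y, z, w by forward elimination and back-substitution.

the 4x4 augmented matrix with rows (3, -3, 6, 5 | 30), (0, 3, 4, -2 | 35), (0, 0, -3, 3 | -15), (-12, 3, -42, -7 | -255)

Forward elimination on [A|b]:
R4 <- R4 - (-4)*R1:  [    0    -9   -18    13  -135 ]
R4 <- R4 - (-3)*R2:  [   0    0   -6    7  -30 ]
R4 <- R4 - (2)*R3:  [ 0  0  0  1  0 ]
Row echelon form:
[ 3  -3   6   5  |   30 ]
[ 0   3   4  -2  |   35 ]
[ 0   0  -3   3  |  -15 ]
[ 0   0   0   1  |    0 ]
Back-substitution:
w = (0) / 1 = 0
z = (-15 - (3)*(0)) / -3 = 5
y = (35 - (4)*(5) - (-2)*(0)) / 3 = 5
x = (30 - (-3)*(5) - (6)*(5) - (5)*(0)) / 3 = 5

(5, 5, 5, 0)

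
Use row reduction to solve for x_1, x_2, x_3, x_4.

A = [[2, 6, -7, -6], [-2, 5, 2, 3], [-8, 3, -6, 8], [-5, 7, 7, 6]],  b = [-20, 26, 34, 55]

(-3, 2, 2, 2)

Forward elimination on [A|b]:
R2 <- R2 - (-1)*R1:  [  0  11  -5  -3   6 ]
R3 <- R3 - (-4)*R1:  [   0   27  -34  -16  -46 ]
R4 <- R4 - (-5/2)*R1:  [     0     22  -21/2     -9      5 ]
R3 <- R3 - (27/11)*R2:  [       0        0  -239/11   -95/11  -668/11 ]
R4 <- R4 - (2)*R2:  [    0     0  -1/2    -3    -7 ]
R4 <- R4 - (11/478)*R3:  [         0          0          0  -1339/478  -1339/239 ]
Row echelon form:
[ 2   6       -7         -6  |        -20 ]
[ 0  11       -5         -3  |          6 ]
[ 0   0  -239/11     -95/11  |    -668/11 ]
[ 0   0        0  -1339/478  |  -1339/239 ]
Back-substitution:
x_4 = (-1339/239) / (-1339/478) = 2
x_3 = (-668/11 - (-95/11)*(2)) / (-239/11) = 2
x_2 = (6 - (-5)*(2) - (-3)*(2)) / 11 = 2
x_1 = (-20 - (6)*(2) - (-7)*(2) - (-6)*(2)) / 2 = -3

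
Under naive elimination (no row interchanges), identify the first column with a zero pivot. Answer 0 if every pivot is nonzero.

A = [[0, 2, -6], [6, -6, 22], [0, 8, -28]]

first zero-pivot column = 1

Naive forward elimination:
Pivot entry (1,1) is zero but row 2 has 6 in column 1 -> naive elimination stops; a row interchange (e.g. R1 <-> R2) would be required here.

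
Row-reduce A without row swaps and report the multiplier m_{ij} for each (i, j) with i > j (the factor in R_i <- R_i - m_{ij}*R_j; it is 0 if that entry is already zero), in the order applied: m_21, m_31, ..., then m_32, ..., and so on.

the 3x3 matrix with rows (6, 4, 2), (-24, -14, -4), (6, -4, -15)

multipliers: -4, 1, -4

Forward elimination:
R2 <- R2 - (-4)*R1:  [ 0  2  4 ]
R3 <- R3 - (1)*R1:  [   0   -8  -17 ]
R3 <- R3 - (-4)*R2:  [  0   0  -1 ]
Multipliers (in order of application): m_{21} = -4, m_{31} = 1, m_{32} = -4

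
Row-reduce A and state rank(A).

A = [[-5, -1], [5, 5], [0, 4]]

rank(A) = 2

Row reduction:
R2 <- R2 - (-1)*R1:  [ 0  4 ]
R3 <- R3 - (1)*R2:  [ 0  0 ]
Row echelon form:
[ -5  -1 ]
[  0   4 ]
[  0   0 ]
Nonzero rows / pivot columns: 2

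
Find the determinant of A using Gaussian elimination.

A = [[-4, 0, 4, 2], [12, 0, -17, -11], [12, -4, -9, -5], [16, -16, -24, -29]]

det(A) = -400

Forward elimination:
R2 <- R2 - (-3)*R1:  [  0   0  -5  -5 ]
R3 <- R3 - (-3)*R1:  [  0  -4   3   1 ]
R4 <- R4 - (-4)*R1:  [   0  -16   -8  -21 ]
R2 <-> R3   (pivot in column 2 was zero)
[ -4    0   4    2 ]
[  0   -4   3    1 ]
[  0    0  -5   -5 ]
[  0  -16  -8  -21 ]
R4 <- R4 - (4)*R2:  [   0    0  -20  -25 ]
R4 <- R4 - (4)*R3:  [  0   0   0  -5 ]
Upper-triangular form:
[ -4   0   4   2 ]
[  0  -4   3   1 ]
[  0   0  -5  -5 ]
[  0   0   0  -5 ]
det(A) = (-1)^1 * (-4) * (-4) * (-5) * (-5) = -400  (1 row swap -> sign -1)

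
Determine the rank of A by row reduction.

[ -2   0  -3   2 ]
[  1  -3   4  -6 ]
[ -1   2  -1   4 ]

rank(A) = 3

Row reduction:
R2 <- R2 - (-1/2)*R1:  [   0   -3  5/2   -5 ]
R3 <- R3 - (1/2)*R1:  [   0    2  1/2    3 ]
R3 <- R3 - (-2/3)*R2:  [    0     0  13/6  -1/3 ]
Row echelon form:
[ -2   0    -3     2 ]
[  0  -3   5/2    -5 ]
[  0   0  13/6  -1/3 ]
Nonzero rows / pivot columns: 3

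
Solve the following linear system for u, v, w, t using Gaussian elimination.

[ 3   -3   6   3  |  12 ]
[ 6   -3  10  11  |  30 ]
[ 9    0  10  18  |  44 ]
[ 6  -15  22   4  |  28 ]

(2, -2, -1, 2)

Forward elimination on [A|b]:
R2 <- R2 - (2)*R1:  [  0   3  -2   5   6 ]
R3 <- R3 - (3)*R1:  [  0   9  -8   9   8 ]
R4 <- R4 - (2)*R1:  [  0  -9  10  -2   4 ]
R3 <- R3 - (3)*R2:  [   0    0   -2   -6  -10 ]
R4 <- R4 - (-3)*R2:  [  0   0   4  13  22 ]
R4 <- R4 - (-2)*R3:  [ 0  0  0  1  2 ]
Row echelon form:
[ 3  -3   6   3  |   12 ]
[ 0   3  -2   5  |    6 ]
[ 0   0  -2  -6  |  -10 ]
[ 0   0   0   1  |    2 ]
Back-substitution:
t = (2) / 1 = 2
w = (-10 - (-6)*(2)) / -2 = -1
v = (6 - (-2)*(-1) - (5)*(2)) / 3 = -2
u = (12 - (-3)*(-2) - (6)*(-1) - (3)*(2)) / 3 = 2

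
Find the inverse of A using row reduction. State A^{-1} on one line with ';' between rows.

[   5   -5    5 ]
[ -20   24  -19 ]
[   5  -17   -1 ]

Gauss-Jordan on [A | I]:
R1 <- (1/5)*R1:  [   1   -1    1  |  1/5    0    0 ]
R2 <- R2 - (-20)*R1:  [ 0  4  1  |  4  1  0 ]
R3 <- R3 - (5)*R1:  [   0  -12   -6  |   -1    0    1 ]
R2 <- (1/4)*R2:  [   0    1  1/4  |    1  1/4    0 ]
R1 <- R1 - (-1)*R2:  [   1    0  5/4  |  6/5  1/4    0 ]
R3 <- R3 - (-12)*R2:  [  0   0  -3  |  11   3   1 ]
R3 <- (1/-3)*R3:  [     0      0      1  |  -11/3     -1   -1/3 ]
R1 <- R1 - (5/4)*R3:  [      1       0       0  |  347/60     3/2    5/12 ]
R2 <- R2 - (1/4)*R3:  [     0      1      0  |  23/12    1/2   1/12 ]
Right block of [I | A^{-1}] is the inverse:
[ 347/60  3/2  5/12 ]
[  23/12  1/2  1/12 ]
[  -11/3   -1  -1/3 ]

inverse = [347/60 3/2 5/12; 23/12 1/2 1/12; -11/3 -1 -1/3]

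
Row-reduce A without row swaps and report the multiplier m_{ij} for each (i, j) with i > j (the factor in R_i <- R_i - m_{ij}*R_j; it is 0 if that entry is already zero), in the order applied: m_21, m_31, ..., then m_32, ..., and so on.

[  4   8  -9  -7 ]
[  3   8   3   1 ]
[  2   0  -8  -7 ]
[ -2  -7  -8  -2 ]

multipliers: 3/4, 1/2, -1/2, -2, -3/2, 17/128

Forward elimination:
R2 <- R2 - (3/4)*R1:  [    0     2  39/4  25/4 ]
R3 <- R3 - (1/2)*R1:  [    0    -4  -7/2  -7/2 ]
R4 <- R4 - (-1/2)*R1:  [     0     -3  -25/2  -11/2 ]
R3 <- R3 - (-2)*R2:  [  0   0  16   9 ]
R4 <- R4 - (-3/2)*R2:  [    0     0  17/8  31/8 ]
R4 <- R4 - (17/128)*R3:  [       0        0        0  343/128 ]
Multipliers (in order of application): m_{21} = 3/4, m_{31} = 1/2, m_{41} = -1/2, m_{32} = -2, m_{42} = -3/2, m_{43} = 17/128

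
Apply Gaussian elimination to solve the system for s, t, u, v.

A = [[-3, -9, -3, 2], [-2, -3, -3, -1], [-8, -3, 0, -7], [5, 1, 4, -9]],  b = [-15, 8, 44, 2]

(-4, 3, -2, -3)

Forward elimination on [A|b]:
R2 <- R2 - (2/3)*R1:  [    0     3    -1  -7/3    18 ]
R3 <- R3 - (8/3)*R1:  [     0     21      8  -37/3     84 ]
R4 <- R4 - (-5/3)*R1:  [     0    -14     -1  -17/3    -23 ]
R3 <- R3 - (7)*R2:  [   0    0   15    4  -42 ]
R4 <- R4 - (-14/3)*R2:  [      0       0   -17/3  -149/9      61 ]
R4 <- R4 - (-17/45)*R3:  [       0        0        0  -677/45   677/15 ]
Row echelon form:
[ -3  -9  -3        2  |     -15 ]
[  0   3  -1     -7/3  |      18 ]
[  0   0  15        4  |     -42 ]
[  0   0   0  -677/45  |  677/15 ]
Back-substitution:
v = (677/15) / (-677/45) = -3
u = (-42 - (4)*(-3)) / 15 = -2
t = (18 - (-1)*(-2) - (-7/3)*(-3)) / 3 = 3
s = (-15 - (-9)*(3) - (-3)*(-2) - (2)*(-3)) / -3 = -4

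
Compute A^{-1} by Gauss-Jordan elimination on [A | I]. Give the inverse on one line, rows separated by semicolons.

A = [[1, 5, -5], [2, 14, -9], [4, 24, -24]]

inverse = [6 0 -5/4; -3/5 1/5 1/20; 2/5 1/5 -1/5]

Gauss-Jordan on [A | I]:
R2 <- R2 - (2)*R1:  [  0   4   1  |  -2   1   0 ]
R3 <- R3 - (4)*R1:  [  0   4  -4  |  -4   0   1 ]
R2 <- (1/4)*R2:  [    0     1   1/4  |  -1/2   1/4     0 ]
R1 <- R1 - (5)*R2:  [     1      0  -25/4  |    7/2   -5/4      0 ]
R3 <- R3 - (4)*R2:  [  0   0  -5  |  -2  -1   1 ]
R3 <- (1/-5)*R3:  [    0     0     1  |   2/5   1/5  -1/5 ]
R1 <- R1 - (-25/4)*R3:  [    1     0     0  |     6     0  -5/4 ]
R2 <- R2 - (1/4)*R3:  [    0     1     0  |  -3/5   1/5  1/20 ]
Right block of [I | A^{-1}] is the inverse:
[    6    0  -5/4 ]
[ -3/5  1/5  1/20 ]
[  2/5  1/5  -1/5 ]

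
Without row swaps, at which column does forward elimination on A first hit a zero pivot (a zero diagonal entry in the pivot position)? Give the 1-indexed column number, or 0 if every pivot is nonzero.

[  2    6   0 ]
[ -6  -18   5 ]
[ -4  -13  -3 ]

first zero-pivot column = 2

Naive forward elimination:
R2 <- R2 - (-3)*R1:  [ 0  0  5 ]
R3 <- R3 - (-2)*R1:  [  0  -1  -3 ]
Matrix at this point:
[ 2   6   0 ]
[ 0   0   5 ]
[ 0  -1  -3 ]
Pivot entry (2,2) is zero but row 3 has -1 in column 2 -> naive elimination stops; a row interchange (e.g. R2 <-> R3) would be required here.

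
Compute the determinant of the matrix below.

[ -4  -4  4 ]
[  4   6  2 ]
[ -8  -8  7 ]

det(A) = 8

Forward elimination:
R2 <- R2 - (-1)*R1:  [ 0  2  6 ]
R3 <- R3 - (2)*R1:  [  0   0  -1 ]
Upper-triangular form:
[ -4  -4   4 ]
[  0   2   6 ]
[  0   0  -1 ]
det(A) = (-1)^0 * (-4) * (2) * (-1) = 8  (0 row swaps -> sign +1)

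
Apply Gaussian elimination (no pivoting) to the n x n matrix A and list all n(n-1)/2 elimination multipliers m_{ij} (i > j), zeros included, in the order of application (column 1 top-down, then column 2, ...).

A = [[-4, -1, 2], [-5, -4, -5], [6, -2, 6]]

Forward elimination:
R2 <- R2 - (5/4)*R1:  [     0  -11/4  -15/2 ]
R3 <- R3 - (-3/2)*R1:  [    0  -7/2     9 ]
R3 <- R3 - (14/11)*R2:  [      0       0  204/11 ]
Multipliers (in order of application): m_{21} = 5/4, m_{31} = -3/2, m_{32} = 14/11

multipliers: 5/4, -3/2, 14/11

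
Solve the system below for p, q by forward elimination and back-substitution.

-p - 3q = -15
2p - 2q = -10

(0, 5)

Forward elimination on [A|b]:
R2 <- R2 - (-2)*R1:  [   0   -8  -40 ]
Row echelon form:
[ -1  -3  |  -15 ]
[  0  -8  |  -40 ]
Back-substitution:
q = (-40) / -8 = 5
p = (-15 - (-3)*(5)) / -1 = 0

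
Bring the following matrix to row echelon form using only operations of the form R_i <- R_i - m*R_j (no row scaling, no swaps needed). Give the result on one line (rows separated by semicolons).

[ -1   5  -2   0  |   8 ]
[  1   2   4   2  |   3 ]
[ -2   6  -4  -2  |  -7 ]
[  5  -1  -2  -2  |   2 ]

REF = [-1 5 -2 0 8; 0 7 2 2 11; 0 0 8/7 -6/7 -117/7; 0 0 0 -23 -543/2]

Forward elimination:
R2 <- R2 - (-1)*R1:  [  0   7   2   2  11 ]
R3 <- R3 - (2)*R1:  [   0   -4    0   -2  -23 ]
R4 <- R4 - (-5)*R1:  [   0   24  -12   -2   42 ]
R3 <- R3 - (-4/7)*R2:  [      0       0     8/7    -6/7  -117/7 ]
R4 <- R4 - (24/7)*R2:  [      0       0  -132/7   -62/7    30/7 ]
R4 <- R4 - (-33/2)*R3:  [      0       0       0     -23  -543/2 ]
Row echelon form:
[ -1  5   -2     0  |       8 ]
[  0  7    2     2  |      11 ]
[  0  0  8/7  -6/7  |  -117/7 ]
[  0  0    0   -23  |  -543/2 ]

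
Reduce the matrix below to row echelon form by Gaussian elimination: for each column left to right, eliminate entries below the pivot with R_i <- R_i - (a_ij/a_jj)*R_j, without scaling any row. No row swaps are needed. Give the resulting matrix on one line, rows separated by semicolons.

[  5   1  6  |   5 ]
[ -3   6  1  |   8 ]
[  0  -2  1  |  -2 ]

REF = [5 1 6 5; 0 33/5 23/5 11; 0 0 79/33 4/3]

Forward elimination:
R2 <- R2 - (-3/5)*R1:  [    0  33/5  23/5    11 ]
R3 <- R3 - (-10/33)*R2:  [     0      0  79/33    4/3 ]
Row echelon form:
[ 5     1      6  |    5 ]
[ 0  33/5   23/5  |   11 ]
[ 0     0  79/33  |  4/3 ]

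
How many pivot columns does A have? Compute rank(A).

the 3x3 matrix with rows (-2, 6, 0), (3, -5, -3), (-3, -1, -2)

rank(A) = 3

Row reduction:
R2 <- R2 - (-3/2)*R1:  [  0   4  -3 ]
R3 <- R3 - (3/2)*R1:  [   0  -10   -2 ]
R3 <- R3 - (-5/2)*R2:  [     0      0  -19/2 ]
Row echelon form:
[ -2  6      0 ]
[  0  4     -3 ]
[  0  0  -19/2 ]
Nonzero rows / pivot columns: 3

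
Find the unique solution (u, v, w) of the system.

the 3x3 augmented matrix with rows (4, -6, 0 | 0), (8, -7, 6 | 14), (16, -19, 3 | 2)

Forward elimination on [A|b]:
R2 <- R2 - (2)*R1:  [  0   5   6  14 ]
R3 <- R3 - (4)*R1:  [ 0  5  3  2 ]
R3 <- R3 - (1)*R2:  [   0    0   -3  -12 ]
Row echelon form:
[ 4  -6   0  |    0 ]
[ 0   5   6  |   14 ]
[ 0   0  -3  |  -12 ]
Back-substitution:
w = (-12) / -3 = 4
v = (14 - (6)*(4)) / 5 = -2
u = (0 - (-6)*(-2)) / 4 = -3

(-3, -2, 4)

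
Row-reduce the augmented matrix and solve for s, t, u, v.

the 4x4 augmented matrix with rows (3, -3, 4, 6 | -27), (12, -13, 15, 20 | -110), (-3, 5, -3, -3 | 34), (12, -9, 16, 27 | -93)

(0, 5, -3, 0)

Forward elimination on [A|b]:
R2 <- R2 - (4)*R1:  [  0  -1  -1  -4  -2 ]
R3 <- R3 - (-1)*R1:  [ 0  2  1  3  7 ]
R4 <- R4 - (4)*R1:  [  0   3   0   3  15 ]
R3 <- R3 - (-2)*R2:  [  0   0  -1  -5   3 ]
R4 <- R4 - (-3)*R2:  [  0   0  -3  -9   9 ]
R4 <- R4 - (3)*R3:  [ 0  0  0  6  0 ]
Row echelon form:
[ 3  -3   4   6  |  -27 ]
[ 0  -1  -1  -4  |   -2 ]
[ 0   0  -1  -5  |    3 ]
[ 0   0   0   6  |    0 ]
Back-substitution:
v = (0) / 6 = 0
u = (3 - (-5)*(0)) / -1 = -3
t = (-2 - (-1)*(-3) - (-4)*(0)) / -1 = 5
s = (-27 - (-3)*(5) - (4)*(-3) - (6)*(0)) / 3 = 0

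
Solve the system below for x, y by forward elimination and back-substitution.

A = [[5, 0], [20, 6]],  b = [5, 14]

(1, -1)

Forward elimination on [A|b]:
R2 <- R2 - (4)*R1:  [  0   6  -6 ]
Row echelon form:
[ 5  0  |   5 ]
[ 0  6  |  -6 ]
Back-substitution:
y = (-6) / 6 = -1
x = (5) / 5 = 1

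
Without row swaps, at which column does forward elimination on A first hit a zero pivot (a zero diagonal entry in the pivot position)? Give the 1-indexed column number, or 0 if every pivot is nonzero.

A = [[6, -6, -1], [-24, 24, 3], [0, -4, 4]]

Naive forward elimination:
R2 <- R2 - (-4)*R1:  [  0   0  -1 ]
Matrix at this point:
[ 6  -6  -1 ]
[ 0   0  -1 ]
[ 0  -4   4 ]
Pivot entry (2,2) is zero but row 3 has -4 in column 2 -> naive elimination stops; a row interchange (e.g. R2 <-> R3) would be required here.

first zero-pivot column = 2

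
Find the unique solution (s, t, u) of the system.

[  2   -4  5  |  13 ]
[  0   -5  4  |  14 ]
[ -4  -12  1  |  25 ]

(0, -2, 1)

Forward elimination on [A|b]:
R3 <- R3 - (-2)*R1:  [   0  -20   11   51 ]
R3 <- R3 - (4)*R2:  [  0   0  -5  -5 ]
Row echelon form:
[ 2  -4   5  |  13 ]
[ 0  -5   4  |  14 ]
[ 0   0  -5  |  -5 ]
Back-substitution:
u = (-5) / -5 = 1
t = (14 - (4)*(1)) / -5 = -2
s = (13 - (-4)*(-2) - (5)*(1)) / 2 = 0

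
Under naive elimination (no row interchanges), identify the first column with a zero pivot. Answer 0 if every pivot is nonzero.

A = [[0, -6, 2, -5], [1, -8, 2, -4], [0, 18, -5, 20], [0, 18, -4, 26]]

first zero-pivot column = 1

Naive forward elimination:
Pivot entry (1,1) is zero but row 2 has 1 in column 1 -> naive elimination stops; a row interchange (e.g. R1 <-> R2) would be required here.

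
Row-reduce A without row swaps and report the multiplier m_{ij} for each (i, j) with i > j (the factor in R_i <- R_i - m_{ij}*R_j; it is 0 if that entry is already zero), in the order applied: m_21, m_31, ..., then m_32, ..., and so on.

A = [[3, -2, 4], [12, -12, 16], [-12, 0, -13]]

multipliers: 4, -4, 2

Forward elimination:
R2 <- R2 - (4)*R1:  [  0  -4   0 ]
R3 <- R3 - (-4)*R1:  [  0  -8   3 ]
R3 <- R3 - (2)*R2:  [ 0  0  3 ]
Multipliers (in order of application): m_{21} = 4, m_{31} = -4, m_{32} = 2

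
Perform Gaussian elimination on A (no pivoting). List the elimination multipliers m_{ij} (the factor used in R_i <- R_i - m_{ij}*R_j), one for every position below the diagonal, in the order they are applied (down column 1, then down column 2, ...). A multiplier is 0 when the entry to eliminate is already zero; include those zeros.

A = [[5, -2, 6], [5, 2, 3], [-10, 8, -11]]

multipliers: 1, -2, 1

Forward elimination:
R2 <- R2 - (1)*R1:  [  0   4  -3 ]
R3 <- R3 - (-2)*R1:  [ 0  4  1 ]
R3 <- R3 - (1)*R2:  [ 0  0  4 ]
Multipliers (in order of application): m_{21} = 1, m_{31} = -2, m_{32} = 1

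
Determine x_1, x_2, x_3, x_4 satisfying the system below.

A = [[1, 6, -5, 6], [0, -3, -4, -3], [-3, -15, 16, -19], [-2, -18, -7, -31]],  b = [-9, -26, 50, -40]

(4, 5, 5, -3)

Forward elimination on [A|b]:
R3 <- R3 - (-3)*R1:  [  0   3   1  -1  23 ]
R4 <- R4 - (-2)*R1:  [   0   -6  -17  -19  -58 ]
R3 <- R3 - (-1)*R2:  [  0   0  -3  -4  -3 ]
R4 <- R4 - (2)*R2:  [   0    0   -9  -13   -6 ]
R4 <- R4 - (3)*R3:  [  0   0   0  -1   3 ]
Row echelon form:
[ 1   6  -5   6  |   -9 ]
[ 0  -3  -4  -3  |  -26 ]
[ 0   0  -3  -4  |   -3 ]
[ 0   0   0  -1  |    3 ]
Back-substitution:
x_4 = (3) / -1 = -3
x_3 = (-3 - (-4)*(-3)) / -3 = 5
x_2 = (-26 - (-4)*(5) - (-3)*(-3)) / -3 = 5
x_1 = (-9 - (6)*(5) - (-5)*(5) - (6)*(-3)) / 1 = 4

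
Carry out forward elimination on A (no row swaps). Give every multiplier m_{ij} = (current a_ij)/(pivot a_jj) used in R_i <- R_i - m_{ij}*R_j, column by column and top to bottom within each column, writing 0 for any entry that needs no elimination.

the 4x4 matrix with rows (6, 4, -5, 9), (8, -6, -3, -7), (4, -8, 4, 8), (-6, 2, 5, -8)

multipliers: 4/3, 2/3, -1, 16/17, -9/17, 1/2

Forward elimination:
R2 <- R2 - (4/3)*R1:  [     0  -34/3   11/3    -19 ]
R3 <- R3 - (2/3)*R1:  [     0  -32/3   22/3      2 ]
R4 <- R4 - (-1)*R1:  [ 0  6  0  1 ]
R3 <- R3 - (16/17)*R2:  [      0       0   66/17  338/17 ]
R4 <- R4 - (-9/17)*R2:  [       0        0    33/17  -154/17 ]
R4 <- R4 - (1/2)*R3:  [   0    0    0  -19 ]
Multipliers (in order of application): m_{21} = 4/3, m_{31} = 2/3, m_{41} = -1, m_{32} = 16/17, m_{42} = -9/17, m_{43} = 1/2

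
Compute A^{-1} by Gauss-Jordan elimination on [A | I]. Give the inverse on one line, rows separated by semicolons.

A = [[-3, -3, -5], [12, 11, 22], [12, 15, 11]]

Gauss-Jordan on [A | I]:
R1 <- (1/-3)*R1:  [    1     1   5/3  |  -1/3     0     0 ]
R2 <- R2 - (12)*R1:  [  0  -1   2  |   4   1   0 ]
R3 <- R3 - (12)*R1:  [  0   3  -9  |   4   0   1 ]
R2 <- (1/-1)*R2:  [  0   1  -2  |  -4  -1   0 ]
R1 <- R1 - (1)*R2:  [    1     0  11/3  |  11/3     1     0 ]
R3 <- R3 - (3)*R2:  [  0   0  -3  |  16   3   1 ]
R3 <- (1/-3)*R3:  [     0      0      1  |  -16/3     -1   -1/3 ]
R1 <- R1 - (11/3)*R3:  [     1      0      0  |  209/9   14/3   11/9 ]
R2 <- R2 - (-2)*R3:  [     0      1      0  |  -44/3     -3   -2/3 ]
Right block of [I | A^{-1}] is the inverse:
[ 209/9  14/3  11/9 ]
[ -44/3    -3  -2/3 ]
[ -16/3    -1  -1/3 ]

inverse = [209/9 14/3 11/9; -44/3 -3 -2/3; -16/3 -1 -1/3]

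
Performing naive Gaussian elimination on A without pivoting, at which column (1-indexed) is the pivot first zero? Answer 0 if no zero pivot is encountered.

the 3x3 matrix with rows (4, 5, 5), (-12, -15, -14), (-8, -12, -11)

first zero-pivot column = 2

Naive forward elimination:
R2 <- R2 - (-3)*R1:  [ 0  0  1 ]
R3 <- R3 - (-2)*R1:  [  0  -2  -1 ]
Matrix at this point:
[ 4   5   5 ]
[ 0   0   1 ]
[ 0  -2  -1 ]
Pivot entry (2,2) is zero but row 3 has -2 in column 2 -> naive elimination stops; a row interchange (e.g. R2 <-> R3) would be required here.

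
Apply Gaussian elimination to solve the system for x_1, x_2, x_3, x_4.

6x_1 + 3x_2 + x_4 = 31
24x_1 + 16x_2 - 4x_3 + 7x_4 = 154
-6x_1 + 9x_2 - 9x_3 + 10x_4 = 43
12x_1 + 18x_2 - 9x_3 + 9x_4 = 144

Forward elimination on [A|b]:
R2 <- R2 - (4)*R1:  [  0   4  -4   3  30 ]
R3 <- R3 - (-1)*R1:  [  0  12  -9  11  74 ]
R4 <- R4 - (2)*R1:  [  0  12  -9   7  82 ]
R3 <- R3 - (3)*R2:  [   0    0    3    2  -16 ]
R4 <- R4 - (3)*R2:  [  0   0   3  -2  -8 ]
R4 <- R4 - (1)*R3:  [  0   0   0  -4   8 ]
Row echelon form:
[ 6  3   0   1  |   31 ]
[ 0  4  -4   3  |   30 ]
[ 0  0   3   2  |  -16 ]
[ 0  0   0  -4  |    8 ]
Back-substitution:
x_4 = (8) / -4 = -2
x_3 = (-16 - (2)*(-2)) / 3 = -4
x_2 = (30 - (-4)*(-4) - (3)*(-2)) / 4 = 5
x_1 = (31 - (3)*(5) - (1)*(-2)) / 6 = 3

(3, 5, -4, -2)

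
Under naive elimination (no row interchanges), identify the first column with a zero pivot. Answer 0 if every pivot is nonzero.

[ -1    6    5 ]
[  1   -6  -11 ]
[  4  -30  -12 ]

Naive forward elimination:
R2 <- R2 - (-1)*R1:  [  0   0  -6 ]
R3 <- R3 - (-4)*R1:  [  0  -6   8 ]
Matrix at this point:
[ -1   6   5 ]
[  0   0  -6 ]
[  0  -6   8 ]
Pivot entry (2,2) is zero but row 3 has -6 in column 2 -> naive elimination stops; a row interchange (e.g. R2 <-> R3) would be required here.

first zero-pivot column = 2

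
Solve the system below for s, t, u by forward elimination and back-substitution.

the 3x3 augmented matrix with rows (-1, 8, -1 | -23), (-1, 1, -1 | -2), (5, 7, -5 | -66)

(-5, -3, 4)

Forward elimination on [A|b]:
R2 <- R2 - (1)*R1:  [  0  -7   0  21 ]
R3 <- R3 - (-5)*R1:  [    0    47   -10  -181 ]
R3 <- R3 - (-47/7)*R2:  [   0    0  -10  -40 ]
Row echelon form:
[ -1   8   -1  |  -23 ]
[  0  -7    0  |   21 ]
[  0   0  -10  |  -40 ]
Back-substitution:
u = (-40) / -10 = 4
t = (21) / -7 = -3
s = (-23 - (8)*(-3) - (-1)*(4)) / -1 = -5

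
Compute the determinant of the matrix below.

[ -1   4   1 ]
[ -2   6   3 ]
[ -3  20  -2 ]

Forward elimination:
R2 <- R2 - (2)*R1:  [  0  -2   1 ]
R3 <- R3 - (3)*R1:  [  0   8  -5 ]
R3 <- R3 - (-4)*R2:  [  0   0  -1 ]
Upper-triangular form:
[ -1   4   1 ]
[  0  -2   1 ]
[  0   0  -1 ]
det(A) = (-1)^0 * (-1) * (-2) * (-1) = -2  (0 row swaps -> sign +1)

det(A) = -2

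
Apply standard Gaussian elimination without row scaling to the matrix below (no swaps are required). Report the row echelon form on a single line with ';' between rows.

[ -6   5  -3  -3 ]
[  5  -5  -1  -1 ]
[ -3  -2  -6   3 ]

REF = [-6 5 -3 -3; 0 -5/6 -7/2 -7/2; 0 0 72/5 117/5]

Forward elimination:
R2 <- R2 - (-5/6)*R1:  [    0  -5/6  -7/2  -7/2 ]
R3 <- R3 - (1/2)*R1:  [    0  -9/2  -9/2   9/2 ]
R3 <- R3 - (27/5)*R2:  [     0      0   72/5  117/5 ]
Row echelon form:
[ -6     5    -3     -3 ]
[  0  -5/6  -7/2   -7/2 ]
[  0     0  72/5  117/5 ]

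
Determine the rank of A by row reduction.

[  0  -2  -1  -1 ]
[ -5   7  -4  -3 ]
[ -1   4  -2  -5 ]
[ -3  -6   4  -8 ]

Row reduction:
R1 <-> R2   (pivot in column 1 was zero)
[ -5   7  -4  -3 ]
[  0  -2  -1  -1 ]
[ -1   4  -2  -5 ]
[ -3  -6   4  -8 ]
R3 <- R3 - (1/5)*R1:  [     0   13/5   -6/5  -22/5 ]
R4 <- R4 - (3/5)*R1:  [     0  -51/5   32/5  -31/5 ]
R3 <- R3 - (-13/10)*R2:  [      0       0    -5/2  -57/10 ]
R4 <- R4 - (51/10)*R2:  [      0       0    23/2  -11/10 ]
R4 <- R4 - (-23/5)*R3:  [       0        0        0  -683/25 ]
Row echelon form:
[ -5   7    -4       -3 ]
[  0  -2    -1       -1 ]
[  0   0  -5/2   -57/10 ]
[  0   0     0  -683/25 ]
Nonzero rows / pivot columns: 4

rank(A) = 4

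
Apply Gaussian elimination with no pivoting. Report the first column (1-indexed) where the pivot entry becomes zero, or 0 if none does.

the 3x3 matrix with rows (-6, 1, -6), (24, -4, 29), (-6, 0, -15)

Naive forward elimination:
R2 <- R2 - (-4)*R1:  [ 0  0  5 ]
R3 <- R3 - (1)*R1:  [  0  -1  -9 ]
Matrix at this point:
[ -6   1  -6 ]
[  0   0   5 ]
[  0  -1  -9 ]
Pivot entry (2,2) is zero but row 3 has -1 in column 2 -> naive elimination stops; a row interchange (e.g. R2 <-> R3) would be required here.

first zero-pivot column = 2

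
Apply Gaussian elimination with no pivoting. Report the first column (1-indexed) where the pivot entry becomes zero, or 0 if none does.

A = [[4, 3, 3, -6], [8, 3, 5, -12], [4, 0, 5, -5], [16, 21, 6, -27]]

Naive forward elimination:
R2 <- R2 - (2)*R1:  [  0  -3  -1   0 ]
R3 <- R3 - (1)*R1:  [  0  -3   2   1 ]
R4 <- R4 - (4)*R1:  [  0   9  -6  -3 ]
R3 <- R3 - (1)*R2:  [ 0  0  3  1 ]
R4 <- R4 - (-3)*R2:  [  0   0  -9  -3 ]
R4 <- R4 - (-3)*R3:  [ 0  0  0  0 ]
Matrix at this point:
[ 4   3   3  -6 ]
[ 0  -3  -1   0 ]
[ 0   0   3   1 ]
[ 0   0   0   0 ]
Pivot entry (4,4) in the last row is zero and there are no rows below to swap with -> zero pivot in column 4 (A is singular).

first zero-pivot column = 4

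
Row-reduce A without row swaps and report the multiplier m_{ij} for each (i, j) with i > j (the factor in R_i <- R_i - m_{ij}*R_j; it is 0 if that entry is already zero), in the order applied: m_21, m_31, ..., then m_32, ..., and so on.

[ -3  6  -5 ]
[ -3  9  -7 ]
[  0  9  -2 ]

multipliers: 1, 0, 3

Forward elimination:
R2 <- R2 - (1)*R1:  [  0   3  -2 ]
R3: entry in column 1 is already 0 -> m_{31} = 0 (no row operation needed)
R3 <- R3 - (3)*R2:  [ 0  0  4 ]
Multipliers (in order of application): m_{21} = 1, m_{31} = 0, m_{32} = 3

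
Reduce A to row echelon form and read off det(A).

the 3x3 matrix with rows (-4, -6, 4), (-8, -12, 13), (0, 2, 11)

det(A) = 40

Forward elimination:
R2 <- R2 - (2)*R1:  [ 0  0  5 ]
R2 <-> R3   (pivot in column 2 was zero)
[ -4  -6   4 ]
[  0   2  11 ]
[  0   0   5 ]
Upper-triangular form:
[ -4  -6   4 ]
[  0   2  11 ]
[  0   0   5 ]
det(A) = (-1)^1 * (-4) * (2) * (5) = 40  (1 row swap -> sign -1)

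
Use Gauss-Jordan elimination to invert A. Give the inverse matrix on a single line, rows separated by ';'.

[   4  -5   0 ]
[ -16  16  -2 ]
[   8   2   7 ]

inverse = [-29/4 -35/16 -5/8; -6 -7/4 -1/2; 10 3 1]

Gauss-Jordan on [A | I]:
R1 <- (1/4)*R1:  [    1  -5/4     0  |   1/4     0     0 ]
R2 <- R2 - (-16)*R1:  [  0  -4  -2  |   4   1   0 ]
R3 <- R3 - (8)*R1:  [  0  12   7  |  -2   0   1 ]
R2 <- (1/-4)*R2:  [    0     1   1/2  |    -1  -1/4     0 ]
R1 <- R1 - (-5/4)*R2:  [     1      0    5/8  |     -1  -5/16      0 ]
R3 <- R3 - (12)*R2:  [  0   0   1  |  10   3   1 ]
R1 <- R1 - (5/8)*R3:  [      1       0       0  |   -29/4  -35/16    -5/8 ]
R2 <- R2 - (1/2)*R3:  [    0     1     0  |    -6  -7/4  -1/2 ]
Right block of [I | A^{-1}] is the inverse:
[ -29/4  -35/16  -5/8 ]
[    -6    -7/4  -1/2 ]
[    10       3     1 ]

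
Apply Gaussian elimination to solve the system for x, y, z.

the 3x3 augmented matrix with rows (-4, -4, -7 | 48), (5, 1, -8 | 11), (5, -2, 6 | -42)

Forward elimination on [A|b]:
R2 <- R2 - (-5/4)*R1:  [     0     -4  -67/4     71 ]
R3 <- R3 - (-5/4)*R1:  [     0     -7  -11/4     18 ]
R3 <- R3 - (7/4)*R2:  [      0       0  425/16  -425/4 ]
Row echelon form:
[ -4  -4      -7  |      48 ]
[  0  -4   -67/4  |      71 ]
[  0   0  425/16  |  -425/4 ]
Back-substitution:
z = (-425/4) / (425/16) = -4
y = (71 - (-67/4)*(-4)) / -4 = -1
x = (48 - (-4)*(-1) - (-7)*(-4)) / -4 = -4

(-4, -1, -4)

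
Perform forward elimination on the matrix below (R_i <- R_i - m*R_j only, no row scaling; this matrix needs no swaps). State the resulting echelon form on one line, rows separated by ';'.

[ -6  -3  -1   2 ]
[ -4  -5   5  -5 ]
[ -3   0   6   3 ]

Forward elimination:
R2 <- R2 - (2/3)*R1:  [     0     -3   17/3  -19/3 ]
R3 <- R3 - (1/2)*R1:  [    0   3/2  13/2     2 ]
R3 <- R3 - (-1/2)*R2:  [    0     0  28/3  -7/6 ]
Row echelon form:
[ -6  -3    -1      2 ]
[  0  -3  17/3  -19/3 ]
[  0   0  28/3   -7/6 ]

REF = [-6 -3 -1 2; 0 -3 17/3 -19/3; 0 0 28/3 -7/6]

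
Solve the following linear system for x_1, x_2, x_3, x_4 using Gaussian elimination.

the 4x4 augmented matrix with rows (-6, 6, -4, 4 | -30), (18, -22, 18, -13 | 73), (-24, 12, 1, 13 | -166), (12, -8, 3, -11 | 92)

(3, -2, -5, -5)

Forward elimination on [A|b]:
R2 <- R2 - (-3)*R1:  [   0   -4    6   -1  -17 ]
R3 <- R3 - (4)*R1:  [   0  -12   17   -3  -46 ]
R4 <- R4 - (-2)*R1:  [  0   4  -5  -3  32 ]
R3 <- R3 - (3)*R2:  [  0   0  -1   0   5 ]
R4 <- R4 - (-1)*R2:  [  0   0   1  -4  15 ]
R4 <- R4 - (-1)*R3:  [  0   0   0  -4  20 ]
Row echelon form:
[ -6   6  -4   4  |  -30 ]
[  0  -4   6  -1  |  -17 ]
[  0   0  -1   0  |    5 ]
[  0   0   0  -4  |   20 ]
Back-substitution:
x_4 = (20) / -4 = -5
x_3 = (5) / -1 = -5
x_2 = (-17 - (6)*(-5) - (-1)*(-5)) / -4 = -2
x_1 = (-30 - (6)*(-2) - (-4)*(-5) - (4)*(-5)) / -6 = 3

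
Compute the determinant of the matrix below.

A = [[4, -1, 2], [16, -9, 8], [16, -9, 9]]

Forward elimination:
R2 <- R2 - (4)*R1:  [  0  -5   0 ]
R3 <- R3 - (4)*R1:  [  0  -5   1 ]
R3 <- R3 - (1)*R2:  [ 0  0  1 ]
Upper-triangular form:
[ 4  -1  2 ]
[ 0  -5  0 ]
[ 0   0  1 ]
det(A) = (-1)^0 * (4) * (-5) * (1) = -20  (0 row swaps -> sign +1)

det(A) = -20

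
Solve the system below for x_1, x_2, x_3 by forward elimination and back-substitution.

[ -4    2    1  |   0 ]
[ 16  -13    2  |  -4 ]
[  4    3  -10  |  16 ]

Forward elimination on [A|b]:
R2 <- R2 - (-4)*R1:  [  0  -5   6  -4 ]
R3 <- R3 - (-1)*R1:  [  0   5  -9  16 ]
R3 <- R3 - (-1)*R2:  [  0   0  -3  12 ]
Row echelon form:
[ -4   2   1  |   0 ]
[  0  -5   6  |  -4 ]
[  0   0  -3  |  12 ]
Back-substitution:
x_3 = (12) / -3 = -4
x_2 = (-4 - (6)*(-4)) / -5 = -4
x_1 = (0 - (2)*(-4) - (1)*(-4)) / -4 = -3

(-3, -4, -4)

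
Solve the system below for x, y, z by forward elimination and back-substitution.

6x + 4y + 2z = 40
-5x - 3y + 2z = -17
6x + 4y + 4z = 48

(2, 5, 4)

Forward elimination on [A|b]:
R2 <- R2 - (-5/6)*R1:  [    0   1/3  11/3  49/3 ]
R3 <- R3 - (1)*R1:  [ 0  0  2  8 ]
Row echelon form:
[ 6    4     2  |    40 ]
[ 0  1/3  11/3  |  49/3 ]
[ 0    0     2  |     8 ]
Back-substitution:
z = (8) / 2 = 4
y = (49/3 - (11/3)*(4)) / (1/3) = 5
x = (40 - (4)*(5) - (2)*(4)) / 6 = 2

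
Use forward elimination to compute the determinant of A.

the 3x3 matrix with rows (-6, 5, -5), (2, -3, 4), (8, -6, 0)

det(A) = -44

Forward elimination:
R2 <- R2 - (-1/3)*R1:  [    0  -4/3   7/3 ]
R3 <- R3 - (-4/3)*R1:  [     0    2/3  -20/3 ]
R3 <- R3 - (-1/2)*R2:  [     0      0  -11/2 ]
Upper-triangular form:
[ -6     5     -5 ]
[  0  -4/3    7/3 ]
[  0     0  -11/2 ]
det(A) = (-1)^0 * (-6) * (-4/3) * (-11/2) = -44  (0 row swaps -> sign +1)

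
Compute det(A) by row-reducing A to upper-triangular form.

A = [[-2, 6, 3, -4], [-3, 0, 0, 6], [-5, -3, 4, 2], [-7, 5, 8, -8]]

det(A) = -330

Forward elimination:
R2 <- R2 - (3/2)*R1:  [    0    -9  -9/2    12 ]
R3 <- R3 - (5/2)*R1:  [    0   -18  -7/2    12 ]
R4 <- R4 - (7/2)*R1:  [    0   -16  -5/2     6 ]
R3 <- R3 - (2)*R2:  [    0     0  11/2   -12 ]
R4 <- R4 - (16/9)*R2:  [     0      0   11/2  -46/3 ]
R4 <- R4 - (1)*R3:  [     0      0      0  -10/3 ]
Upper-triangular form:
[ -2   6     3     -4 ]
[  0  -9  -9/2     12 ]
[  0   0  11/2    -12 ]
[  0   0     0  -10/3 ]
det(A) = (-1)^0 * (-2) * (-9) * (11/2) * (-10/3) = -330  (0 row swaps -> sign +1)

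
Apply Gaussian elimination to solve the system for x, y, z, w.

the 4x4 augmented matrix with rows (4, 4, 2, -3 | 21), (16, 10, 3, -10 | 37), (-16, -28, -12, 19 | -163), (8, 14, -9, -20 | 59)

(-3, 2, 5, -5)

Forward elimination on [A|b]:
R2 <- R2 - (4)*R1:  [   0   -6   -5    2  -47 ]
R3 <- R3 - (-4)*R1:  [   0  -12   -4    7  -79 ]
R4 <- R4 - (2)*R1:  [   0    6  -13  -14   17 ]
R3 <- R3 - (2)*R2:  [  0   0   6   3  15 ]
R4 <- R4 - (-1)*R2:  [   0    0  -18  -12  -30 ]
R4 <- R4 - (-3)*R3:  [  0   0   0  -3  15 ]
Row echelon form:
[ 4   4   2  -3  |   21 ]
[ 0  -6  -5   2  |  -47 ]
[ 0   0   6   3  |   15 ]
[ 0   0   0  -3  |   15 ]
Back-substitution:
w = (15) / -3 = -5
z = (15 - (3)*(-5)) / 6 = 5
y = (-47 - (-5)*(5) - (2)*(-5)) / -6 = 2
x = (21 - (4)*(2) - (2)*(5) - (-3)*(-5)) / 4 = -3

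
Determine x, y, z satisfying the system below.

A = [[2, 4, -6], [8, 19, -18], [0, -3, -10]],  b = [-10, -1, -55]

Forward elimination on [A|b]:
R2 <- R2 - (4)*R1:  [  0   3   6  39 ]
R3 <- R3 - (-1)*R2:  [   0    0   -4  -16 ]
Row echelon form:
[ 2  4  -6  |  -10 ]
[ 0  3   6  |   39 ]
[ 0  0  -4  |  -16 ]
Back-substitution:
z = (-16) / -4 = 4
y = (39 - (6)*(4)) / 3 = 5
x = (-10 - (4)*(5) - (-6)*(4)) / 2 = -3

(-3, 5, 4)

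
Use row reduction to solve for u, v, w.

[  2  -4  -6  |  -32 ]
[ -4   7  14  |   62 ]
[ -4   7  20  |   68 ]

(-5, 4, 1)

Forward elimination on [A|b]:
R2 <- R2 - (-2)*R1:  [  0  -1   2  -2 ]
R3 <- R3 - (-2)*R1:  [  0  -1   8   4 ]
R3 <- R3 - (1)*R2:  [ 0  0  6  6 ]
Row echelon form:
[ 2  -4  -6  |  -32 ]
[ 0  -1   2  |   -2 ]
[ 0   0   6  |    6 ]
Back-substitution:
w = (6) / 6 = 1
v = (-2 - (2)*(1)) / -1 = 4
u = (-32 - (-4)*(4) - (-6)*(1)) / 2 = -5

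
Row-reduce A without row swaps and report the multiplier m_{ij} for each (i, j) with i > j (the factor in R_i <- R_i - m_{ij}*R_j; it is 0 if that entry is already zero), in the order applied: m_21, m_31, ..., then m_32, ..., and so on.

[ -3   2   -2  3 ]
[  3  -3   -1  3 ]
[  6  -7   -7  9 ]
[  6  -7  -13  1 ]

Forward elimination:
R2 <- R2 - (-1)*R1:  [  0  -1  -3   6 ]
R3 <- R3 - (-2)*R1:  [   0   -3  -11   15 ]
R4 <- R4 - (-2)*R1:  [   0   -3  -17    7 ]
R3 <- R3 - (3)*R2:  [  0   0  -2  -3 ]
R4 <- R4 - (3)*R2:  [   0    0   -8  -11 ]
R4 <- R4 - (4)*R3:  [ 0  0  0  1 ]
Multipliers (in order of application): m_{21} = -1, m_{31} = -2, m_{41} = -2, m_{32} = 3, m_{42} = 3, m_{43} = 4

multipliers: -1, -2, -2, 3, 3, 4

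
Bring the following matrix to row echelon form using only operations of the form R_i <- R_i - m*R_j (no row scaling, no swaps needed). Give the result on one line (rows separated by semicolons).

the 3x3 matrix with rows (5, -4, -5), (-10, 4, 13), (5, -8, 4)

Forward elimination:
R2 <- R2 - (-2)*R1:  [  0  -4   3 ]
R3 <- R3 - (1)*R1:  [  0  -4   9 ]
R3 <- R3 - (1)*R2:  [ 0  0  6 ]
Row echelon form:
[ 5  -4  -5 ]
[ 0  -4   3 ]
[ 0   0   6 ]

REF = [5 -4 -5; 0 -4 3; 0 0 6]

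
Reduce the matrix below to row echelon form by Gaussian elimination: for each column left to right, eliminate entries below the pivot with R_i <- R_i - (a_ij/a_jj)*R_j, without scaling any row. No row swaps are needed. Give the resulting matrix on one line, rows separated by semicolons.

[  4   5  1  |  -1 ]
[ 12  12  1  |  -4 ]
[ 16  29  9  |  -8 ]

Forward elimination:
R2 <- R2 - (3)*R1:  [  0  -3  -2  -1 ]
R3 <- R3 - (4)*R1:  [  0   9   5  -4 ]
R3 <- R3 - (-3)*R2:  [  0   0  -1  -7 ]
Row echelon form:
[ 4   5   1  |  -1 ]
[ 0  -3  -2  |  -1 ]
[ 0   0  -1  |  -7 ]

REF = [4 5 1 -1; 0 -3 -2 -1; 0 0 -1 -7]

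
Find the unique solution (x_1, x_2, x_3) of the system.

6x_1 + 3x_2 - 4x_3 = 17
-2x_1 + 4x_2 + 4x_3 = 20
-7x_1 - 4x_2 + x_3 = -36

(4, 3, 4)

Forward elimination on [A|b]:
R2 <- R2 - (-1/3)*R1:  [    0     5   8/3  77/3 ]
R3 <- R3 - (-7/6)*R1:  [     0   -1/2  -11/3  -97/6 ]
R3 <- R3 - (-1/10)*R2:  [     0      0  -17/5  -68/5 ]
Row echelon form:
[ 6  3     -4  |     17 ]
[ 0  5    8/3  |   77/3 ]
[ 0  0  -17/5  |  -68/5 ]
Back-substitution:
x_3 = (-68/5) / (-17/5) = 4
x_2 = (77/3 - (8/3)*(4)) / 5 = 3
x_1 = (17 - (3)*(3) - (-4)*(4)) / 6 = 4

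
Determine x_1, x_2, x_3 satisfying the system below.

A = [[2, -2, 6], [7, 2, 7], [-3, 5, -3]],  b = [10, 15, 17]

Forward elimination on [A|b]:
R2 <- R2 - (7/2)*R1:  [   0    9  -14  -20 ]
R3 <- R3 - (-3/2)*R1:  [  0   2   6  32 ]
R3 <- R3 - (2/9)*R2:  [     0      0   82/9  328/9 ]
Row echelon form:
[ 2  -2     6  |     10 ]
[ 0   9   -14  |    -20 ]
[ 0   0  82/9  |  328/9 ]
Back-substitution:
x_3 = (328/9) / (82/9) = 4
x_2 = (-20 - (-14)*(4)) / 9 = 4
x_1 = (10 - (-2)*(4) - (6)*(4)) / 2 = -3

(-3, 4, 4)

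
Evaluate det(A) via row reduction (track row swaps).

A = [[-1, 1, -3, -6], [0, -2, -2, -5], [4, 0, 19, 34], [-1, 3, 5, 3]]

det(A) = 24

Forward elimination:
R3 <- R3 - (-4)*R1:  [  0   4   7  10 ]
R4 <- R4 - (1)*R1:  [ 0  2  8  9 ]
R3 <- R3 - (-2)*R2:  [ 0  0  3  0 ]
R4 <- R4 - (-1)*R2:  [ 0  0  6  4 ]
R4 <- R4 - (2)*R3:  [ 0  0  0  4 ]
Upper-triangular form:
[ -1   1  -3  -6 ]
[  0  -2  -2  -5 ]
[  0   0   3   0 ]
[  0   0   0   4 ]
det(A) = (-1)^0 * (-1) * (-2) * (3) * (4) = 24  (0 row swaps -> sign +1)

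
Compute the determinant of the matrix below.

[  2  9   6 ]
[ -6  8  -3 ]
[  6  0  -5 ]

det(A) = -800

Forward elimination:
R2 <- R2 - (-3)*R1:  [  0  35  15 ]
R3 <- R3 - (3)*R1:  [   0  -27  -23 ]
R3 <- R3 - (-27/35)*R2:  [     0      0  -80/7 ]
Upper-triangular form:
[ 2   9      6 ]
[ 0  35     15 ]
[ 0   0  -80/7 ]
det(A) = (-1)^0 * (2) * (35) * (-80/7) = -800  (0 row swaps -> sign +1)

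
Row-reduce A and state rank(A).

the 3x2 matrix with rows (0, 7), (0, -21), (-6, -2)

rank(A) = 2

Row reduction:
R1 <-> R3   (pivot in column 1 was zero)
[ -6   -2 ]
[  0  -21 ]
[  0    7 ]
R3 <- R3 - (-1/3)*R2:  [ 0  0 ]
Row echelon form:
[ -6   -2 ]
[  0  -21 ]
[  0    0 ]
Nonzero rows / pivot columns: 2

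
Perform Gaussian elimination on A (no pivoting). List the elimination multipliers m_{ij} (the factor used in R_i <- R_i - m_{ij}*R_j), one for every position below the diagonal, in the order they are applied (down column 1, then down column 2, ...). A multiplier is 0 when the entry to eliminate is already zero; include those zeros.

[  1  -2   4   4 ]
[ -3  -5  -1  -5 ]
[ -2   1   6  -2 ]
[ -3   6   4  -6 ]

Forward elimination:
R2 <- R2 - (-3)*R1:  [   0  -11   11    7 ]
R3 <- R3 - (-2)*R1:  [  0  -3  14   6 ]
R4 <- R4 - (-3)*R1:  [  0   0  16   6 ]
R3 <- R3 - (3/11)*R2:  [     0      0     11  45/11 ]
R4: entry in column 2 is already 0 -> m_{42} = 0 (no row operation needed)
R4 <- R4 - (16/11)*R3:  [     0      0      0  6/121 ]
Multipliers (in order of application): m_{21} = -3, m_{31} = -2, m_{41} = -3, m_{32} = 3/11, m_{42} = 0, m_{43} = 16/11

multipliers: -3, -2, -3, 3/11, 0, 16/11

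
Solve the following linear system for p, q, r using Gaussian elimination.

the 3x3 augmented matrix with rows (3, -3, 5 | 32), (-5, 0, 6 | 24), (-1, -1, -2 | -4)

(0, -4, 4)

Forward elimination on [A|b]:
R2 <- R2 - (-5/3)*R1:  [     0     -5   43/3  232/3 ]
R3 <- R3 - (-1/3)*R1:  [    0    -2  -1/3  20/3 ]
R3 <- R3 - (2/5)*R2:  [       0        0   -91/15  -364/15 ]
Row echelon form:
[ 3  -3       5  |       32 ]
[ 0  -5    43/3  |    232/3 ]
[ 0   0  -91/15  |  -364/15 ]
Back-substitution:
r = (-364/15) / (-91/15) = 4
q = (232/3 - (43/3)*(4)) / -5 = -4
p = (32 - (-3)*(-4) - (5)*(4)) / 3 = 0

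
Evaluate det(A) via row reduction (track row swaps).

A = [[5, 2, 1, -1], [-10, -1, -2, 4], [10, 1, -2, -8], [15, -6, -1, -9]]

Forward elimination:
R2 <- R2 - (-2)*R1:  [ 0  3  0  2 ]
R3 <- R3 - (2)*R1:  [  0  -3  -4  -6 ]
R4 <- R4 - (3)*R1:  [   0  -12   -4   -6 ]
R3 <- R3 - (-1)*R2:  [  0   0  -4  -4 ]
R4 <- R4 - (-4)*R2:  [  0   0  -4   2 ]
R4 <- R4 - (1)*R3:  [ 0  0  0  6 ]
Upper-triangular form:
[ 5  2   1  -1 ]
[ 0  3   0   2 ]
[ 0  0  -4  -4 ]
[ 0  0   0   6 ]
det(A) = (-1)^0 * (5) * (3) * (-4) * (6) = -360  (0 row swaps -> sign +1)

det(A) = -360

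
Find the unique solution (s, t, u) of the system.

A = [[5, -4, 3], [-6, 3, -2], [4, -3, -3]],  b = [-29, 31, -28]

Forward elimination on [A|b]:
R2 <- R2 - (-6/5)*R1:  [     0   -9/5    8/5  -19/5 ]
R3 <- R3 - (4/5)*R1:  [     0    1/5  -27/5  -24/5 ]
R3 <- R3 - (-1/9)*R2:  [     0      0  -47/9  -47/9 ]
Row echelon form:
[ 5    -4      3  |    -29 ]
[ 0  -9/5    8/5  |  -19/5 ]
[ 0     0  -47/9  |  -47/9 ]
Back-substitution:
u = (-47/9) / (-47/9) = 1
t = (-19/5 - (8/5)*(1)) / (-9/5) = 3
s = (-29 - (-4)*(3) - (3)*(1)) / 5 = -4

(-4, 3, 1)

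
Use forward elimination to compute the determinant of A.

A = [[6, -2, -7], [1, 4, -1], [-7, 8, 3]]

det(A) = -140

Forward elimination:
R2 <- R2 - (1/6)*R1:  [    0  13/3   1/6 ]
R3 <- R3 - (-7/6)*R1:  [     0   17/3  -31/6 ]
R3 <- R3 - (17/13)*R2:  [      0       0  -70/13 ]
Upper-triangular form:
[ 6    -2      -7 ]
[ 0  13/3     1/6 ]
[ 0     0  -70/13 ]
det(A) = (-1)^0 * (6) * (13/3) * (-70/13) = -140  (0 row swaps -> sign +1)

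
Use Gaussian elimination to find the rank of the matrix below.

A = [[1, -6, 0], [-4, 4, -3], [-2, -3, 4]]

rank(A) = 3

Row reduction:
R2 <- R2 - (-4)*R1:  [   0  -20   -3 ]
R3 <- R3 - (-2)*R1:  [   0  -15    4 ]
R3 <- R3 - (3/4)*R2:  [    0     0  25/4 ]
Row echelon form:
[ 1   -6     0 ]
[ 0  -20    -3 ]
[ 0    0  25/4 ]
Nonzero rows / pivot columns: 3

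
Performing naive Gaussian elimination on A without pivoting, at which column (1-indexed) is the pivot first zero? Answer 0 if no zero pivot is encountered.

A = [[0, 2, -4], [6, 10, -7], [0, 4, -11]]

first zero-pivot column = 1

Naive forward elimination:
Pivot entry (1,1) is zero but row 2 has 6 in column 1 -> naive elimination stops; a row interchange (e.g. R1 <-> R2) would be required here.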